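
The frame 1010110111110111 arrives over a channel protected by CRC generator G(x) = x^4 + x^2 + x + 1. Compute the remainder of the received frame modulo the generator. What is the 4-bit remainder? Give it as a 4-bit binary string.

Modulo-2 division of 1010110111110111 by 10111:
  pos 0: 10101 XOR 10111 = 00010
  pos 3: 10101 XOR 10111 = 00010
  pos 6: 10111 XOR 10111 = 00000
  pos 11: 10111 XOR 10111 = 00000
Remainder = 0000 (zero — the frame passes the CRC check).

0000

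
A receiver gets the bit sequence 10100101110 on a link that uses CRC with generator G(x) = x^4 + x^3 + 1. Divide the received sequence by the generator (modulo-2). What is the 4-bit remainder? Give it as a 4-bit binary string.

Modulo-2 division of 10100101110 by 11001:
  pos 0: 10100 XOR 11001 = 01101
  pos 1: 11011 XOR 11001 = 00010
  pos 4: 10011 XOR 11001 = 01010
  pos 5: 10101 XOR 11001 = 01100
  pos 6: 11000 XOR 11001 = 00001
Remainder = 0001 (nonzero — an error is detected).

0001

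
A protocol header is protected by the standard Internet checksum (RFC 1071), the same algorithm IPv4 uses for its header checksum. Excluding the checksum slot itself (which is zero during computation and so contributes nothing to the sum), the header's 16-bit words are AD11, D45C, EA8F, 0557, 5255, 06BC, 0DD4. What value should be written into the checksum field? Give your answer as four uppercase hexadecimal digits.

One's-complement addition (fold any carry out of bit 15 back into bit 0):
  0xAD11 + 0xD45C = 0x1816D → wrap carry → 0x816E
  0x816E + 0xEA8F = 0x16BFD → wrap carry → 0x6BFE
  0x6BFE + 0x0557 = 0x07155
  0x7155 + 0x5255 = 0x0C3AA
  0xC3AA + 0x06BC = 0x0CA66
  0xCA66 + 0x0DD4 = 0x0D83A
One's-complement sum = 0xD83A.
Checksum = ~0xD83A & 0xFFFF = 0x27C5.

27C5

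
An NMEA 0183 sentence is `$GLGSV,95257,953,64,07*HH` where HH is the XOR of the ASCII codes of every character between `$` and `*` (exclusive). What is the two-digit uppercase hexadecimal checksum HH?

4F

XOR the ASCII codes of the payload characters:
  'G' = 0x47 → acc = 0x47
  'L' = 0x4C → acc = 0x0B
  'G' = 0x47 → acc = 0x4C
  'S' = 0x53 → acc = 0x1F
  'V' = 0x56 → acc = 0x49
  ',' = 0x2C → acc = 0x65
  '9' = 0x39 → acc = 0x5C
  '5' = 0x35 → acc = 0x69
  '2' = 0x32 → acc = 0x5B
  '5' = 0x35 → acc = 0x6E
  '7' = 0x37 → acc = 0x59
  ',' = 0x2C → acc = 0x75
  '9' = 0x39 → acc = 0x4C
  '5' = 0x35 → acc = 0x79
  '3' = 0x33 → acc = 0x4A
  ',' = 0x2C → acc = 0x66
  '6' = 0x36 → acc = 0x50
  '4' = 0x34 → acc = 0x64
  ',' = 0x2C → acc = 0x48
  '0' = 0x30 → acc = 0x78
  '7' = 0x37 → acc = 0x4F
Checksum = 0x4F.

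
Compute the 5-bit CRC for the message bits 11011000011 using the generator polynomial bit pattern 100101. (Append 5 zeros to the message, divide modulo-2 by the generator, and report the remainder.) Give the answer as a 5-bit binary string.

00100

Append 5 zeros: 1101100001100000. Divide by 100101 (XOR where the leading bit is 1):
  pos 0: 110110 XOR 100101 = 010011
  pos 1: 100110 XOR 100101 = 000011
  pos 5: 110011 XOR 100101 = 010110
  pos 6: 101100 XOR 100101 = 001001
  pos 8: 100100 XOR 100101 = 000001
Remainder (last 5 bits) = 00100. This is the CRC / FCS.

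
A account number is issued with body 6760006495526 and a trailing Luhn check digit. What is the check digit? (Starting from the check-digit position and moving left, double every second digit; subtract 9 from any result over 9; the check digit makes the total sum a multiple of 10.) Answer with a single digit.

0

Partial digits right→left: 6 2 5 5 9 4 6 0 0 0 6 7 6
Double every second digit counting from the check-digit position (so the 1st, 3rd, 5th, ... of the partial from the right).
  doubled (with −9 where >9): 3 1 9 3 0 3 3 → sum 22
  kept as-is: 2 5 4 0 0 7 → sum 18
Total = 22 + 18 = 40.
Check digit = (10 − (40 mod 10)) mod 10 = 0.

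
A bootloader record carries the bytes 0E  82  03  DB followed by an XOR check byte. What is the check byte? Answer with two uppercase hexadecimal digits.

54

XOR the bytes together:
  start with 0x0E
  0x0E ⊕ 0x82 = 0x8C
  0x8C ⊕ 0x03 = 0x8F
  0x8F ⊕ 0xDB = 0x54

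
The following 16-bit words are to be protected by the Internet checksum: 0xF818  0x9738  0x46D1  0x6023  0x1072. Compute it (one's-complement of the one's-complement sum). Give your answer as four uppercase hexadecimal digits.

B947

One's-complement addition (fold any carry out of bit 15 back into bit 0):
  0xF818 + 0x9738 = 0x18F50 → wrap carry → 0x8F51
  0x8F51 + 0x46D1 = 0x0D622
  0xD622 + 0x6023 = 0x13645 → wrap carry → 0x3646
  0x3646 + 0x1072 = 0x046B8
One's-complement sum = 0x46B8.
Checksum = ~0x46B8 & 0xFFFF = 0xB947.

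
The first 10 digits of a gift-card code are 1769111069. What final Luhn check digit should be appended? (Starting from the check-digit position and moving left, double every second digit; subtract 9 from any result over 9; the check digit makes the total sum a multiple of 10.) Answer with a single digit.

0

Partial digits right→left: 9 6 0 1 1 1 9 6 7 1
Double every second digit counting from the check-digit position (so the 1st, 3rd, 5th, ... of the partial from the right).
  doubled (with −9 where >9): 9 0 2 9 5 → sum 25
  kept as-is: 6 1 1 6 1 → sum 15
Total = 25 + 15 = 40.
Check digit = (10 − (40 mod 10)) mod 10 = 0.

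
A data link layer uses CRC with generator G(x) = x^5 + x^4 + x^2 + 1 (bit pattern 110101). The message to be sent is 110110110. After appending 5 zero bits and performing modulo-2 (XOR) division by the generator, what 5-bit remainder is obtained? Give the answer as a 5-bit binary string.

Append 5 zeros: 11011011000000. Divide by 110101 (XOR where the leading bit is 1):
  pos 0: 110110 XOR 110101 = 000011
  pos 4: 111100 XOR 110101 = 001001
  pos 6: 100100 XOR 110101 = 010001
  pos 7: 100010 XOR 110101 = 010111
  pos 8: 101110 XOR 110101 = 011011
Remainder (last 5 bits) = 11011. This is the CRC / FCS.

11011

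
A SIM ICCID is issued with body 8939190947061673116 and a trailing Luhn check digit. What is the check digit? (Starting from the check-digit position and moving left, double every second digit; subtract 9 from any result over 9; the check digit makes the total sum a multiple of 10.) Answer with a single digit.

Partial digits right→left: 6 1 1 3 7 6 1 6 0 7 4 9 0 9 1 9 3 9 8
Double every second digit counting from the check-digit position (so the 1st, 3rd, 5th, ... of the partial from the right).
  doubled (with −9 where >9): 3 2 5 2 0 8 0 2 6 7 → sum 35
  kept as-is: 1 3 6 6 7 9 9 9 9 → sum 59
Total = 35 + 59 = 94.
Check digit = (10 − (94 mod 10)) mod 10 = 6.

6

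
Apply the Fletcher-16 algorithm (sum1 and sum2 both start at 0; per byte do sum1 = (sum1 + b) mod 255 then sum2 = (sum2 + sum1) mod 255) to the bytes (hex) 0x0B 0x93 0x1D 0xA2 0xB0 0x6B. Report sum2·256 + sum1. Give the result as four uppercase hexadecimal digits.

4D7A

Running sums (mod 255):
  after byte 0 (0x0B): sum1=11, sum2=11
  after byte 1 (0x93): sum1=158, sum2=169
  after byte 2 (0x1D): sum1=187, sum2=101
  after byte 3 (0xA2): sum1=94, sum2=195
  after byte 4 (0xB0): sum1=15, sum2=210
  after byte 5 (0x6B): sum1=122, sum2=77
Checksum = sum2·256 + sum1 = 77·256 + 122 = 19834 = 0x4D7A.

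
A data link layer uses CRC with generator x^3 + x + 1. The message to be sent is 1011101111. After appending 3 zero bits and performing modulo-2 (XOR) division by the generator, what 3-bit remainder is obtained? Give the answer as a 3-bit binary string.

Append 3 zeros: 1011101111000. Divide by 1011 (XOR where the leading bit is 1):
  pos 0: 1011 XOR 1011 = 0000
  pos 4: 1011 XOR 1011 = 0000
  pos 8: 1100 XOR 1011 = 0111
  pos 9: 1110 XOR 1011 = 0101
Remainder (last 3 bits) = 101. This is the CRC / FCS.

101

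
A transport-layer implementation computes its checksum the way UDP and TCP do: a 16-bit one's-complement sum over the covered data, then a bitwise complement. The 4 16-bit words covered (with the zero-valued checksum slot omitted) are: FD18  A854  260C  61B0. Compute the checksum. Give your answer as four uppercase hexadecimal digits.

D2D5

One's-complement addition (fold any carry out of bit 15 back into bit 0):
  0xFD18 + 0xA854 = 0x1A56C → wrap carry → 0xA56D
  0xA56D + 0x260C = 0x0CB79
  0xCB79 + 0x61B0 = 0x12D29 → wrap carry → 0x2D2A
One's-complement sum = 0x2D2A.
Checksum = ~0x2D2A & 0xFFFF = 0xD2D5.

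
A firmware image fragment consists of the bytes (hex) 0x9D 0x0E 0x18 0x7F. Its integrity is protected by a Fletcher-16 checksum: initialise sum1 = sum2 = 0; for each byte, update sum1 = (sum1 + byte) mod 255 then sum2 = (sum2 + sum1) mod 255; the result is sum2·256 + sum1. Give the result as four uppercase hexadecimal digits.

Running sums (mod 255):
  after byte 0 (0x9D): sum1=157, sum2=157
  after byte 1 (0x0E): sum1=171, sum2=73
  after byte 2 (0x18): sum1=195, sum2=13
  after byte 3 (0x7F): sum1=67, sum2=80
Checksum = sum2·256 + sum1 = 80·256 + 67 = 20547 = 0x5043.

5043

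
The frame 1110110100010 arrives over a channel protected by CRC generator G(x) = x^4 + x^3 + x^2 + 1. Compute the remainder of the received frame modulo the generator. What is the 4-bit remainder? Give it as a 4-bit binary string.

Modulo-2 division of 1110110100010 by 11101:
  pos 0: 11101 XOR 11101 = 00000
  pos 5: 10100 XOR 11101 = 01001
  pos 6: 10010 XOR 11101 = 01111
  pos 7: 11111 XOR 11101 = 00010
Remainder = 0100 (nonzero — an error is detected).

0100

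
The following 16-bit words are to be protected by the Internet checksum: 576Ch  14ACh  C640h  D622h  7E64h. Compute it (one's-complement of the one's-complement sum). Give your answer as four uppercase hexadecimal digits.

One's-complement addition (fold any carry out of bit 15 back into bit 0):
  0x576C + 0x14AC = 0x06C18
  0x6C18 + 0xC640 = 0x13258 → wrap carry → 0x3259
  0x3259 + 0xD622 = 0x1087B → wrap carry → 0x087C
  0x087C + 0x7E64 = 0x086E0
One's-complement sum = 0x86E0.
Checksum = ~0x86E0 & 0xFFFF = 0x791F.

791F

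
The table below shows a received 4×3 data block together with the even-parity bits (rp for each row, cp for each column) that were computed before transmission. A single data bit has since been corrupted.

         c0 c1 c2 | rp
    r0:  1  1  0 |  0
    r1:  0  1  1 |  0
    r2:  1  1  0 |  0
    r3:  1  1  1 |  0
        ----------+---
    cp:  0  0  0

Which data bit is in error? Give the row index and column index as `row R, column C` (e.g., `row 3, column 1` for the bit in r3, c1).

row 3, column 0

Recompute each row's even parity and compare to rp:
  r0: data parity 0, sent rp 0 → ok
  r1: data parity 0, sent rp 0 → ok
  r2: data parity 0, sent rp 0 → ok
  r3: data parity 1, sent rp 0 → mismatch
Recompute each column's even parity and compare to cp:
  c0: data parity 1, sent cp 0 → mismatch
  c1: data parity 0, sent cp 0 → ok
  c2: data parity 0, sent cp 0 → ok
Exactly one row (r3) and one column (c0) fail → the flipped bit is at their intersection.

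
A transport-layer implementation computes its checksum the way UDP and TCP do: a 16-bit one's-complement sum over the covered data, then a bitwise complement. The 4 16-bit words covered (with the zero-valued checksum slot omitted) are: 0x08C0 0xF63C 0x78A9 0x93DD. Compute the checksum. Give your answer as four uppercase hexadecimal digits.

One's-complement addition (fold any carry out of bit 15 back into bit 0):
  0x08C0 + 0xF63C = 0x0FEFC
  0xFEFC + 0x78A9 = 0x177A5 → wrap carry → 0x77A6
  0x77A6 + 0x93DD = 0x10B83 → wrap carry → 0x0B84
One's-complement sum = 0x0B84.
Checksum = ~0x0B84 & 0xFFFF = 0xF47B.

F47B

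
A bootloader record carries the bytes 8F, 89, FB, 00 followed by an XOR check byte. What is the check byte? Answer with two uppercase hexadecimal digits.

FD

XOR the bytes together:
  start with 0x8F
  0x8F ⊕ 0x89 = 0x06
  0x06 ⊕ 0xFB = 0xFD
  0xFD ⊕ 0x00 = 0xFD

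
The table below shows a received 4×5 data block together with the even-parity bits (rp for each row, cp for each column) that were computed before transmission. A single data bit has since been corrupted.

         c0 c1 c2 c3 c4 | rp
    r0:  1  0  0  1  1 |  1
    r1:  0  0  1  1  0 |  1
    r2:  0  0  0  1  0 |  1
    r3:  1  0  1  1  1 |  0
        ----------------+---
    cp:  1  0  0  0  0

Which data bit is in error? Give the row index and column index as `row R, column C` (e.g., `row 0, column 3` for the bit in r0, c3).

Recompute each row's even parity and compare to rp:
  r0: data parity 1, sent rp 1 → ok
  r1: data parity 0, sent rp 1 → mismatch
  r2: data parity 1, sent rp 1 → ok
  r3: data parity 0, sent rp 0 → ok
Recompute each column's even parity and compare to cp:
  c0: data parity 0, sent cp 1 → mismatch
  c1: data parity 0, sent cp 0 → ok
  c2: data parity 0, sent cp 0 → ok
  c3: data parity 0, sent cp 0 → ok
  c4: data parity 0, sent cp 0 → ok
Exactly one row (r1) and one column (c0) fail → the flipped bit is at their intersection.

row 1, column 0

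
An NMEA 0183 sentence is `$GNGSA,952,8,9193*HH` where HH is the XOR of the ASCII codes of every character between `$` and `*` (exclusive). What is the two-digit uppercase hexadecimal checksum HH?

XOR the ASCII codes of the payload characters:
  'G' = 0x47 → acc = 0x47
  'N' = 0x4E → acc = 0x09
  'G' = 0x47 → acc = 0x4E
  'S' = 0x53 → acc = 0x1D
  'A' = 0x41 → acc = 0x5C
  ',' = 0x2C → acc = 0x70
  '9' = 0x39 → acc = 0x49
  '5' = 0x35 → acc = 0x7C
  '2' = 0x32 → acc = 0x4E
  ',' = 0x2C → acc = 0x62
  '8' = 0x38 → acc = 0x5A
  ',' = 0x2C → acc = 0x76
  '9' = 0x39 → acc = 0x4F
  '1' = 0x31 → acc = 0x7E
  '9' = 0x39 → acc = 0x47
  '3' = 0x33 → acc = 0x74
Checksum = 0x74.

74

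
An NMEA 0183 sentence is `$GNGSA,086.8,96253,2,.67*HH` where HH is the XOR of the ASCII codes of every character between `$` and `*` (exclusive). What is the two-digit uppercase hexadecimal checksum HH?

XOR the ASCII codes of the payload characters:
  'G' = 0x47 → acc = 0x47
  'N' = 0x4E → acc = 0x09
  'G' = 0x47 → acc = 0x4E
  'S' = 0x53 → acc = 0x1D
  'A' = 0x41 → acc = 0x5C
  ',' = 0x2C → acc = 0x70
  '0' = 0x30 → acc = 0x40
  '8' = 0x38 → acc = 0x78
  '6' = 0x36 → acc = 0x4E
  '.' = 0x2E → acc = 0x60
  '8' = 0x38 → acc = 0x58
  ',' = 0x2C → acc = 0x74
  '9' = 0x39 → acc = 0x4D
  '6' = 0x36 → acc = 0x7B
  '2' = 0x32 → acc = 0x49
  '5' = 0x35 → acc = 0x7C
  '3' = 0x33 → acc = 0x4F
  ',' = 0x2C → acc = 0x63
  '2' = 0x32 → acc = 0x51
  ',' = 0x2C → acc = 0x7D
  '.' = 0x2E → acc = 0x53
  '6' = 0x36 → acc = 0x65
  '7' = 0x37 → acc = 0x52
Checksum = 0x52.

52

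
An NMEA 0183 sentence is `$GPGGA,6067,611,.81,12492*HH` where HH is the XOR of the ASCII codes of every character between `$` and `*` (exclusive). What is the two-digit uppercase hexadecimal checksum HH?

XOR the ASCII codes of the payload characters:
  'G' = 0x47 → acc = 0x47
  'P' = 0x50 → acc = 0x17
  'G' = 0x47 → acc = 0x50
  'G' = 0x47 → acc = 0x17
  'A' = 0x41 → acc = 0x56
  ',' = 0x2C → acc = 0x7A
  '6' = 0x36 → acc = 0x4C
  '0' = 0x30 → acc = 0x7C
  '6' = 0x36 → acc = 0x4A
  '7' = 0x37 → acc = 0x7D
  ',' = 0x2C → acc = 0x51
  '6' = 0x36 → acc = 0x67
  '1' = 0x31 → acc = 0x56
  '1' = 0x31 → acc = 0x67
  ',' = 0x2C → acc = 0x4B
  '.' = 0x2E → acc = 0x65
  '8' = 0x38 → acc = 0x5D
  '1' = 0x31 → acc = 0x6C
  ',' = 0x2C → acc = 0x40
  '1' = 0x31 → acc = 0x71
  '2' = 0x32 → acc = 0x43
  '4' = 0x34 → acc = 0x77
  '9' = 0x39 → acc = 0x4E
  '2' = 0x32 → acc = 0x7C
Checksum = 0x7C.

7C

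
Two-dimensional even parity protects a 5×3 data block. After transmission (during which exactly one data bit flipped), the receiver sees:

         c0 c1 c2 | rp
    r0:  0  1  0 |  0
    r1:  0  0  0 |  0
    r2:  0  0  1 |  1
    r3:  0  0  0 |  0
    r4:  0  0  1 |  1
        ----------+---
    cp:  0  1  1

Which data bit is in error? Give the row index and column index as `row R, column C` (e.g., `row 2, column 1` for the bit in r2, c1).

row 0, column 2

Recompute each row's even parity and compare to rp:
  r0: data parity 1, sent rp 0 → mismatch
  r1: data parity 0, sent rp 0 → ok
  r2: data parity 1, sent rp 1 → ok
  r3: data parity 0, sent rp 0 → ok
  r4: data parity 1, sent rp 1 → ok
Recompute each column's even parity and compare to cp:
  c0: data parity 0, sent cp 0 → ok
  c1: data parity 1, sent cp 1 → ok
  c2: data parity 0, sent cp 1 → mismatch
Exactly one row (r0) and one column (c2) fail → the flipped bit is at their intersection.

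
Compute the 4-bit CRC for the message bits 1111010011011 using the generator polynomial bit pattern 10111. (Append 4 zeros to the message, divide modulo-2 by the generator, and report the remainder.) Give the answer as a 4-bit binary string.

0001

Append 4 zeros: 11110100110110000. Divide by 10111 (XOR where the leading bit is 1):
  pos 0: 11110 XOR 10111 = 01001
  pos 1: 10011 XOR 10111 = 00100
  pos 3: 10000 XOR 10111 = 00111
  pos 5: 11111 XOR 10111 = 01000
  pos 6: 10000 XOR 10111 = 00111
  pos 8: 11111 XOR 10111 = 01000
  pos 9: 10000 XOR 10111 = 00111
  pos 11: 11100 XOR 10111 = 01011
  pos 12: 10110 XOR 10111 = 00001
Remainder (last 4 bits) = 0001. This is the CRC / FCS.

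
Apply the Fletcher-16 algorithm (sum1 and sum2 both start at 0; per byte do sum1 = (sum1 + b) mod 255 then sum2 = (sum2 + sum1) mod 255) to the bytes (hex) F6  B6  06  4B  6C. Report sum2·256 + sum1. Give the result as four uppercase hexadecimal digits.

Running sums (mod 255):
  after byte 0 (F6): sum1=246, sum2=246
  after byte 1 (B6): sum1=173, sum2=164
  after byte 2 (06): sum1=179, sum2=88
  after byte 3 (4B): sum1=254, sum2=87
  after byte 4 (6C): sum1=107, sum2=194
Checksum = sum2·256 + sum1 = 194·256 + 107 = 49771 = 0xC26B.

C26B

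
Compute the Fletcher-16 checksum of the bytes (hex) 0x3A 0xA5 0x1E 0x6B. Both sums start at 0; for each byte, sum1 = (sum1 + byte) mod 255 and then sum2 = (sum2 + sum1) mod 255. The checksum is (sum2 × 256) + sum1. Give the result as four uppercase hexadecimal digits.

8169

Running sums (mod 255):
  after byte 0 (0x3A): sum1=58, sum2=58
  after byte 1 (0xA5): sum1=223, sum2=26
  after byte 2 (0x1E): sum1=253, sum2=24
  after byte 3 (0x6B): sum1=105, sum2=129
Checksum = sum2·256 + sum1 = 129·256 + 105 = 33129 = 0x8169.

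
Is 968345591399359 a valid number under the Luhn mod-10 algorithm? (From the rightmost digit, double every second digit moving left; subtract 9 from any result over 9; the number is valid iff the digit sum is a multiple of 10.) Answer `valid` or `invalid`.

From the right, keep odd positions and double even positions (subtract 9 from any doubled value over 9):
  doubled (positions 2,4,...): 1 9 6 9 1 6 3 → sum 35
  kept (positions 1,3,...): 9 3 9 1 5 4 8 9 → sum 48
Total = 83.
83 mod 10 = 3, so the number is invalid.

invalid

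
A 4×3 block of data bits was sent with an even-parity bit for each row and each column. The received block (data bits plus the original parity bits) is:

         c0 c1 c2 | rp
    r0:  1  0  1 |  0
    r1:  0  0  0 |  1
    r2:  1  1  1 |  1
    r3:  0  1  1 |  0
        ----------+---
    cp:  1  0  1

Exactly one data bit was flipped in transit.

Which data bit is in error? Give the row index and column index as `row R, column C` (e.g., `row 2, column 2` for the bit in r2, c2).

Recompute each row's even parity and compare to rp:
  r0: data parity 0, sent rp 0 → ok
  r1: data parity 0, sent rp 1 → mismatch
  r2: data parity 1, sent rp 1 → ok
  r3: data parity 0, sent rp 0 → ok
Recompute each column's even parity and compare to cp:
  c0: data parity 0, sent cp 1 → mismatch
  c1: data parity 0, sent cp 0 → ok
  c2: data parity 1, sent cp 1 → ok
Exactly one row (r1) and one column (c0) fail → the flipped bit is at their intersection.

row 1, column 0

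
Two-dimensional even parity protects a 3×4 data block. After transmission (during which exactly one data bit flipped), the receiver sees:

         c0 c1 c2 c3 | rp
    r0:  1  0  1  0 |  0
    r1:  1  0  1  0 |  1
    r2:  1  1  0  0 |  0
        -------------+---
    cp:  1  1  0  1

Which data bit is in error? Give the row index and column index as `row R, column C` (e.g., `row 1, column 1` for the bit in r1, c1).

row 1, column 3

Recompute each row's even parity and compare to rp:
  r0: data parity 0, sent rp 0 → ok
  r1: data parity 0, sent rp 1 → mismatch
  r2: data parity 0, sent rp 0 → ok
Recompute each column's even parity and compare to cp:
  c0: data parity 1, sent cp 1 → ok
  c1: data parity 1, sent cp 1 → ok
  c2: data parity 0, sent cp 0 → ok
  c3: data parity 0, sent cp 1 → mismatch
Exactly one row (r1) and one column (c3) fail → the flipped bit is at their intersection.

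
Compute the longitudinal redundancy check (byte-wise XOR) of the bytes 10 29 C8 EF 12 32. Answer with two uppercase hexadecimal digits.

XOR the bytes together:
  start with 0x10
  0x10 ⊕ 0x29 = 0x39
  0x39 ⊕ 0xC8 = 0xF1
  0xF1 ⊕ 0xEF = 0x1E
  0x1E ⊕ 0x12 = 0x0C
  0x0C ⊕ 0x32 = 0x3E

3E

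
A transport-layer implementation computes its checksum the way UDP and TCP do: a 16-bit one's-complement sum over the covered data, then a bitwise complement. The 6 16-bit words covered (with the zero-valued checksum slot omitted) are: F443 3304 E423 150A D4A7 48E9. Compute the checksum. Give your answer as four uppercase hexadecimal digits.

One's-complement addition (fold any carry out of bit 15 back into bit 0):
  0xF443 + 0x3304 = 0x12747 → wrap carry → 0x2748
  0x2748 + 0xE423 = 0x10B6B → wrap carry → 0x0B6C
  0x0B6C + 0x150A = 0x02076
  0x2076 + 0xD4A7 = 0x0F51D
  0xF51D + 0x48E9 = 0x13E06 → wrap carry → 0x3E07
One's-complement sum = 0x3E07.
Checksum = ~0x3E07 & 0xFFFF = 0xC1F8.

C1F8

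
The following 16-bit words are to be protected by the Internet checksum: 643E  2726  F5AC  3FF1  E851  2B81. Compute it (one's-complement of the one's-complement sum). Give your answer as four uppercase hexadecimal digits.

2B2A

One's-complement addition (fold any carry out of bit 15 back into bit 0):
  0x643E + 0x2726 = 0x08B64
  0x8B64 + 0xF5AC = 0x18110 → wrap carry → 0x8111
  0x8111 + 0x3FF1 = 0x0C102
  0xC102 + 0xE851 = 0x1A953 → wrap carry → 0xA954
  0xA954 + 0x2B81 = 0x0D4D5
One's-complement sum = 0xD4D5.
Checksum = ~0xD4D5 & 0xFFFF = 0x2B2A.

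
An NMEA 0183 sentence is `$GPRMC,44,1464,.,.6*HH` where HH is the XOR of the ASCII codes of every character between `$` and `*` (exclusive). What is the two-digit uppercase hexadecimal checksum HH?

XOR the ASCII codes of the payload characters:
  'G' = 0x47 → acc = 0x47
  'P' = 0x50 → acc = 0x17
  'R' = 0x52 → acc = 0x45
  'M' = 0x4D → acc = 0x08
  'C' = 0x43 → acc = 0x4B
  ',' = 0x2C → acc = 0x67
  '4' = 0x34 → acc = 0x53
  '4' = 0x34 → acc = 0x67
  ',' = 0x2C → acc = 0x4B
  '1' = 0x31 → acc = 0x7A
  '4' = 0x34 → acc = 0x4E
  '6' = 0x36 → acc = 0x78
  '4' = 0x34 → acc = 0x4C
  ',' = 0x2C → acc = 0x60
  '.' = 0x2E → acc = 0x4E
  ',' = 0x2C → acc = 0x62
  '.' = 0x2E → acc = 0x4C
  '6' = 0x36 → acc = 0x7A
Checksum = 0x7A.

7A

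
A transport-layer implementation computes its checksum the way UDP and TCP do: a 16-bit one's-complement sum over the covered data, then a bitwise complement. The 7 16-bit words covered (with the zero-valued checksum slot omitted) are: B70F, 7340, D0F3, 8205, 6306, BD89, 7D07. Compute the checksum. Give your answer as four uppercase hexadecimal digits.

One's-complement addition (fold any carry out of bit 15 back into bit 0):
  0xB70F + 0x7340 = 0x12A4F → wrap carry → 0x2A50
  0x2A50 + 0xD0F3 = 0x0FB43
  0xFB43 + 0x8205 = 0x17D48 → wrap carry → 0x7D49
  0x7D49 + 0x6306 = 0x0E04F
  0xE04F + 0xBD89 = 0x19DD8 → wrap carry → 0x9DD9
  0x9DD9 + 0x7D07 = 0x11AE0 → wrap carry → 0x1AE1
One's-complement sum = 0x1AE1.
Checksum = ~0x1AE1 & 0xFFFF = 0xE51E.

E51E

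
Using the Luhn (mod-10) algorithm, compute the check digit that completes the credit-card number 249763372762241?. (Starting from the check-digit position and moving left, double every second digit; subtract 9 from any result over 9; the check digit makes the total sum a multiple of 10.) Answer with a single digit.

Partial digits right→left: 1 4 2 2 6 7 2 7 3 3 6 7 9 4 2
Double every second digit counting from the check-digit position (so the 1st, 3rd, 5th, ... of the partial from the right).
  doubled (with −9 where >9): 2 4 3 4 6 3 9 4 → sum 35
  kept as-is: 4 2 7 7 3 7 4 → sum 34
Total = 35 + 34 = 69.
Check digit = (10 − (69 mod 10)) mod 10 = 1.

1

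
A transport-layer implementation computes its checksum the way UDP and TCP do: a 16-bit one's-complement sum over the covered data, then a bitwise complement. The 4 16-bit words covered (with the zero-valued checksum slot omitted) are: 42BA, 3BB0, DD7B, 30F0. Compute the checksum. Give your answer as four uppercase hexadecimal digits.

One's-complement addition (fold any carry out of bit 15 back into bit 0):
  0x42BA + 0x3BB0 = 0x07E6A
  0x7E6A + 0xDD7B = 0x15BE5 → wrap carry → 0x5BE6
  0x5BE6 + 0x30F0 = 0x08CD6
One's-complement sum = 0x8CD6.
Checksum = ~0x8CD6 & 0xFFFF = 0x7329.

7329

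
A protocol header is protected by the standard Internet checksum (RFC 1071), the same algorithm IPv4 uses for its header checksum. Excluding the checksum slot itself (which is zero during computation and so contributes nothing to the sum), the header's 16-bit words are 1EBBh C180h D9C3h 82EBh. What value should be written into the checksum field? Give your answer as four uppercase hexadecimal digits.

C314

One's-complement addition (fold any carry out of bit 15 back into bit 0):
  0x1EBB + 0xC180 = 0x0E03B
  0xE03B + 0xD9C3 = 0x1B9FE → wrap carry → 0xB9FF
  0xB9FF + 0x82EB = 0x13CEA → wrap carry → 0x3CEB
One's-complement sum = 0x3CEB.
Checksum = ~0x3CEB & 0xFFFF = 0xC314.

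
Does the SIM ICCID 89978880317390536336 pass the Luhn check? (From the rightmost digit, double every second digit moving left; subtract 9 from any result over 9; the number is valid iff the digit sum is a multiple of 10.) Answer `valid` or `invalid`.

valid

From the right, keep odd positions and double even positions (subtract 9 from any doubled value over 9):
  doubled (positions 2,4,...): 6 3 1 9 5 6 7 7 9 7 → sum 60
  kept (positions 1,3,...): 6 3 3 0 3 1 0 8 7 9 → sum 40
Total = 100.
100 mod 10 = 0, so the number is valid.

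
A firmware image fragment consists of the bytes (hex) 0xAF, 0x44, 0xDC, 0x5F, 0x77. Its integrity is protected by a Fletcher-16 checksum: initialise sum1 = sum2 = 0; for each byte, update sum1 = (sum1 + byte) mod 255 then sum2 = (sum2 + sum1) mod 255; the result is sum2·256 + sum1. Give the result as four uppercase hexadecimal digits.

Running sums (mod 255):
  after byte 0 (0xAF): sum1=175, sum2=175
  after byte 1 (0x44): sum1=243, sum2=163
  after byte 2 (0xDC): sum1=208, sum2=116
  after byte 3 (0x5F): sum1=48, sum2=164
  after byte 4 (0x77): sum1=167, sum2=76
Checksum = sum2·256 + sum1 = 76·256 + 167 = 19623 = 0x4CA7.

4CA7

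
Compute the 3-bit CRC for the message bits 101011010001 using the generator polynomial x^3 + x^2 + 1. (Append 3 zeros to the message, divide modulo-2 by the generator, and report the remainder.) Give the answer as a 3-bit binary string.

111

Append 3 zeros: 101011010001000. Divide by 1101 (XOR where the leading bit is 1):
  pos 0: 1010 XOR 1101 = 0111
  pos 1: 1111 XOR 1101 = 0010
  pos 3: 1010 XOR 1101 = 0111
  pos 4: 1111 XOR 1101 = 0010
  pos 6: 1000 XOR 1101 = 0101
  pos 7: 1010 XOR 1101 = 0111
  pos 8: 1111 XOR 1101 = 0010
  pos 10: 1000 XOR 1101 = 0101
  pos 11: 1010 XOR 1101 = 0111
Remainder (last 3 bits) = 111. This is the CRC / FCS.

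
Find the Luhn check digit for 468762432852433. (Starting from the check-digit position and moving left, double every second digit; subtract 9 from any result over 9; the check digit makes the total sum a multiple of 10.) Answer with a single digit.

Partial digits right→left: 3 3 4 2 5 8 2 3 4 2 6 7 8 6 4
Double every second digit counting from the check-digit position (so the 1st, 3rd, 5th, ... of the partial from the right).
  doubled (with −9 where >9): 6 8 1 4 8 3 7 8 → sum 45
  kept as-is: 3 2 8 3 2 7 6 → sum 31
Total = 45 + 31 = 76.
Check digit = (10 − (76 mod 10)) mod 10 = 4.

4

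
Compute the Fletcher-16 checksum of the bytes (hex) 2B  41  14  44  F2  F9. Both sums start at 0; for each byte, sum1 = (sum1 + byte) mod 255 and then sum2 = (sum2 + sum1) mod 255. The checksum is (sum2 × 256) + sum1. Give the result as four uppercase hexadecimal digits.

46B1

Running sums (mod 255):
  after byte 0 (2B): sum1=43, sum2=43
  after byte 1 (41): sum1=108, sum2=151
  after byte 2 (14): sum1=128, sum2=24
  after byte 3 (44): sum1=196, sum2=220
  after byte 4 (F2): sum1=183, sum2=148
  after byte 5 (F9): sum1=177, sum2=70
Checksum = sum2·256 + sum1 = 70·256 + 177 = 18097 = 0x46B1.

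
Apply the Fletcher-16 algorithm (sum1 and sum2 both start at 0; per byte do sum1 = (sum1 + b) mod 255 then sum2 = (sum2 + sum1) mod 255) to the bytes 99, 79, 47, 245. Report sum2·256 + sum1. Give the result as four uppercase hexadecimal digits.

CFD7

Running sums (mod 255):
  after byte 0 (99): sum1=99, sum2=99
  after byte 1 (79): sum1=178, sum2=22
  after byte 2 (47): sum1=225, sum2=247
  after byte 3 (245): sum1=215, sum2=207
Checksum = sum2·256 + sum1 = 207·256 + 215 = 53207 = 0xCFD7.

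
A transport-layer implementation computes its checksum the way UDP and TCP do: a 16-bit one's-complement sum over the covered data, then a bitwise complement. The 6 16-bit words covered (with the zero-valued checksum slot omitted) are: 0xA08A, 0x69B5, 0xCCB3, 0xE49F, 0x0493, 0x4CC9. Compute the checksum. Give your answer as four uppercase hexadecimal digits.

F30F

One's-complement addition (fold any carry out of bit 15 back into bit 0):
  0xA08A + 0x69B5 = 0x10A3F → wrap carry → 0x0A40
  0x0A40 + 0xCCB3 = 0x0D6F3
  0xD6F3 + 0xE49F = 0x1BB92 → wrap carry → 0xBB93
  0xBB93 + 0x0493 = 0x0C026
  0xC026 + 0x4CC9 = 0x10CEF → wrap carry → 0x0CF0
One's-complement sum = 0x0CF0.
Checksum = ~0x0CF0 & 0xFFFF = 0xF30F.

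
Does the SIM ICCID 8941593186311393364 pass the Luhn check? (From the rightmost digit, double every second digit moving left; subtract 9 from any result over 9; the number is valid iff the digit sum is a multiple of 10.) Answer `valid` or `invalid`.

From the right, keep odd positions and double even positions (subtract 9 from any doubled value over 9):
  doubled (positions 2,4,...): 3 6 6 2 3 2 9 2 9 → sum 42
  kept (positions 1,3,...): 4 3 9 1 3 8 3 5 4 8 → sum 48
Total = 90.
90 mod 10 = 0, so the number is valid.

valid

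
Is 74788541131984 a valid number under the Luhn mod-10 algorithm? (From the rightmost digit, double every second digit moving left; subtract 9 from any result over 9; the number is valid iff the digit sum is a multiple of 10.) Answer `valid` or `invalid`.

From the right, keep odd positions and double even positions (subtract 9 from any doubled value over 9):
  doubled (positions 2,4,...): 7 2 2 8 7 5 5 → sum 36
  kept (positions 1,3,...): 4 9 3 1 5 8 4 → sum 34
Total = 70.
70 mod 10 = 0, so the number is valid.

valid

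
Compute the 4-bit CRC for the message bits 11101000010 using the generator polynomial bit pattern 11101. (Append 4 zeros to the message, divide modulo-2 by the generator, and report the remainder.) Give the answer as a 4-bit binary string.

0111

Append 4 zeros: 111010000100000. Divide by 11101 (XOR where the leading bit is 1):
  pos 0: 11101 XOR 11101 = 00000
  pos 9: 10000 XOR 11101 = 01101
  pos 10: 11010 XOR 11101 = 00111
Remainder (last 4 bits) = 0111. This is the CRC / FCS.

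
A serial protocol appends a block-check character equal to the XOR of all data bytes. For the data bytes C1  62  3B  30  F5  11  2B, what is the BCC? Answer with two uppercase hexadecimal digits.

XOR the bytes together:
  start with 0xC1
  0xC1 ⊕ 0x62 = 0xA3
  0xA3 ⊕ 0x3B = 0x98
  0x98 ⊕ 0x30 = 0xA8
  0xA8 ⊕ 0xF5 = 0x5D
  0x5D ⊕ 0x11 = 0x4C
  0x4C ⊕ 0x2B = 0x67

67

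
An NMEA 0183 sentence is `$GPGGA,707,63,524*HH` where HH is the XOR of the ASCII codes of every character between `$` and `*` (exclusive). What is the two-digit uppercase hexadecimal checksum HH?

XOR the ASCII codes of the payload characters:
  'G' = 0x47 → acc = 0x47
  'P' = 0x50 → acc = 0x17
  'G' = 0x47 → acc = 0x50
  'G' = 0x47 → acc = 0x17
  'A' = 0x41 → acc = 0x56
  ',' = 0x2C → acc = 0x7A
  '7' = 0x37 → acc = 0x4D
  '0' = 0x30 → acc = 0x7D
  '7' = 0x37 → acc = 0x4A
  ',' = 0x2C → acc = 0x66
  '6' = 0x36 → acc = 0x50
  '3' = 0x33 → acc = 0x63
  ',' = 0x2C → acc = 0x4F
  '5' = 0x35 → acc = 0x7A
  '2' = 0x32 → acc = 0x48
  '4' = 0x34 → acc = 0x7C
Checksum = 0x7C.

7C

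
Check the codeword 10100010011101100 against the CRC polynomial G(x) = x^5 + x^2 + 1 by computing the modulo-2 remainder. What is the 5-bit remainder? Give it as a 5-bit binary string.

Modulo-2 division of 10100010011101100 by 100101:
  pos 0: 101000 XOR 100101 = 001101
  pos 2: 110110 XOR 100101 = 010011
  pos 3: 100110 XOR 100101 = 000011
  pos 7: 111110 XOR 100101 = 011011
  pos 8: 110111 XOR 100101 = 010010
  pos 9: 100101 XOR 100101 = 000000
Remainder = 00000 (zero — the frame passes the CRC check).

00000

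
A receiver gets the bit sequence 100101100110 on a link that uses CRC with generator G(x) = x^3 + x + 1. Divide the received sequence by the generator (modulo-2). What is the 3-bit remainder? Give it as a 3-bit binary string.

Modulo-2 division of 100101100110 by 1011:
  pos 0: 1001 XOR 1011 = 0010
  pos 2: 1001 XOR 1011 = 0010
  pos 4: 1010 XOR 1011 = 0001
  pos 7: 1011 XOR 1011 = 0000
Remainder = 000 (zero — the frame passes the CRC check).

000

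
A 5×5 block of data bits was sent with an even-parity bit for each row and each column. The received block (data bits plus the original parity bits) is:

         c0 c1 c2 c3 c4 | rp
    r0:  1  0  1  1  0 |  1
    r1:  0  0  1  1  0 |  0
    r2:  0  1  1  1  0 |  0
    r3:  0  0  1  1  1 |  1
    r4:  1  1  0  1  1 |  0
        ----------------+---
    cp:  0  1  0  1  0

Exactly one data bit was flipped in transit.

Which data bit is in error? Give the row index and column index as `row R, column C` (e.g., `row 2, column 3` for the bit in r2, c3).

row 2, column 1

Recompute each row's even parity and compare to rp:
  r0: data parity 1, sent rp 1 → ok
  r1: data parity 0, sent rp 0 → ok
  r2: data parity 1, sent rp 0 → mismatch
  r3: data parity 1, sent rp 1 → ok
  r4: data parity 0, sent rp 0 → ok
Recompute each column's even parity and compare to cp:
  c0: data parity 0, sent cp 0 → ok
  c1: data parity 0, sent cp 1 → mismatch
  c2: data parity 0, sent cp 0 → ok
  c3: data parity 1, sent cp 1 → ok
  c4: data parity 0, sent cp 0 → ok
Exactly one row (r2) and one column (c1) fail → the flipped bit is at their intersection.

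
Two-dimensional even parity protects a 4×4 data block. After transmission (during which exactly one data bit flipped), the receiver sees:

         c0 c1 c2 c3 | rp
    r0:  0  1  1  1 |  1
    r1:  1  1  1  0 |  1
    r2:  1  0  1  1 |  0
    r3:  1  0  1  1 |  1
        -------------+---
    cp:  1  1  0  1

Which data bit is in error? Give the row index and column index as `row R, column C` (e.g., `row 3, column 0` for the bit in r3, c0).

row 2, column 1

Recompute each row's even parity and compare to rp:
  r0: data parity 1, sent rp 1 → ok
  r1: data parity 1, sent rp 1 → ok
  r2: data parity 1, sent rp 0 → mismatch
  r3: data parity 1, sent rp 1 → ok
Recompute each column's even parity and compare to cp:
  c0: data parity 1, sent cp 1 → ok
  c1: data parity 0, sent cp 1 → mismatch
  c2: data parity 0, sent cp 0 → ok
  c3: data parity 1, sent cp 1 → ok
Exactly one row (r2) and one column (c1) fail → the flipped bit is at their intersection.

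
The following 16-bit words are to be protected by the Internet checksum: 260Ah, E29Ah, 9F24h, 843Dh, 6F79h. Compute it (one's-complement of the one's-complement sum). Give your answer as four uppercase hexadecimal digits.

647F

One's-complement addition (fold any carry out of bit 15 back into bit 0):
  0x260A + 0xE29A = 0x108A4 → wrap carry → 0x08A5
  0x08A5 + 0x9F24 = 0x0A7C9
  0xA7C9 + 0x843D = 0x12C06 → wrap carry → 0x2C07
  0x2C07 + 0x6F79 = 0x09B80
One's-complement sum = 0x9B80.
Checksum = ~0x9B80 & 0xFFFF = 0x647F.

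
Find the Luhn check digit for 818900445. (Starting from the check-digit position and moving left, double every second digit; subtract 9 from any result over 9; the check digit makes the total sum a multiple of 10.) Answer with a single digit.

3

Partial digits right→left: 5 4 4 0 0 9 8 1 8
Double every second digit counting from the check-digit position (so the 1st, 3rd, 5th, ... of the partial from the right).
  doubled (with −9 where >9): 1 8 0 7 7 → sum 23
  kept as-is: 4 0 9 1 → sum 14
Total = 23 + 14 = 37.
Check digit = (10 − (37 mod 10)) mod 10 = 3.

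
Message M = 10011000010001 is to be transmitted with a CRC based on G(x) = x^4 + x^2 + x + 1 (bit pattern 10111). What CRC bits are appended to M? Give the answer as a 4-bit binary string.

Append 4 zeros: 100110000100010000. Divide by 10111 (XOR where the leading bit is 1):
  pos 0: 10011 XOR 10111 = 00100
  pos 2: 10000 XOR 10111 = 00111
  pos 4: 11100 XOR 10111 = 01011
  pos 5: 10111 XOR 10111 = 00000
  pos 13: 10000 XOR 10111 = 00111
Remainder (last 4 bits) = 0111. This is the CRC / FCS.

0111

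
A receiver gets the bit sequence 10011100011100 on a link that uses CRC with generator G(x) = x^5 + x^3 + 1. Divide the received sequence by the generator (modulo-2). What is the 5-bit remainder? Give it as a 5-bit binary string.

11101

Modulo-2 division of 10011100011100 by 101001:
  pos 0: 100111 XOR 101001 = 001110
  pos 2: 111000 XOR 101001 = 010001
  pos 3: 100010 XOR 101001 = 001011
  pos 5: 101111 XOR 101001 = 000110
  pos 8: 110100 XOR 101001 = 011101
Remainder = 11101 (nonzero — an error is detected).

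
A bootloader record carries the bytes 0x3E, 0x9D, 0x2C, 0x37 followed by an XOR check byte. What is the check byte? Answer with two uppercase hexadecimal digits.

B8

XOR the bytes together:
  start with 0x3E
  0x3E ⊕ 0x9D = 0xA3
  0xA3 ⊕ 0x2C = 0x8F
  0x8F ⊕ 0x37 = 0xB8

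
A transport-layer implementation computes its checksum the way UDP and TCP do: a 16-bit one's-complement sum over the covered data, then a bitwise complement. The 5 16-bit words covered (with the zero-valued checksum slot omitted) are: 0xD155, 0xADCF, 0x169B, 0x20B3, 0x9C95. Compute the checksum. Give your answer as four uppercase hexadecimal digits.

One's-complement addition (fold any carry out of bit 15 back into bit 0):
  0xD155 + 0xADCF = 0x17F24 → wrap carry → 0x7F25
  0x7F25 + 0x169B = 0x095C0
  0x95C0 + 0x20B3 = 0x0B673
  0xB673 + 0x9C95 = 0x15308 → wrap carry → 0x5309
One's-complement sum = 0x5309.
Checksum = ~0x5309 & 0xFFFF = 0xACF6.

ACF6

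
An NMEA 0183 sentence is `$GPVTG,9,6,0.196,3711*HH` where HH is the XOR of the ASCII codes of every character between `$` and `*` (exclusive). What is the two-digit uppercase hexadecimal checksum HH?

79

XOR the ASCII codes of the payload characters:
  'G' = 0x47 → acc = 0x47
  'P' = 0x50 → acc = 0x17
  'V' = 0x56 → acc = 0x41
  'T' = 0x54 → acc = 0x15
  'G' = 0x47 → acc = 0x52
  ',' = 0x2C → acc = 0x7E
  '9' = 0x39 → acc = 0x47
  ',' = 0x2C → acc = 0x6B
  '6' = 0x36 → acc = 0x5D
  ',' = 0x2C → acc = 0x71
  '0' = 0x30 → acc = 0x41
  '.' = 0x2E → acc = 0x6F
  '1' = 0x31 → acc = 0x5E
  '9' = 0x39 → acc = 0x67
  '6' = 0x36 → acc = 0x51
  ',' = 0x2C → acc = 0x7D
  '3' = 0x33 → acc = 0x4E
  '7' = 0x37 → acc = 0x79
  '1' = 0x31 → acc = 0x48
  '1' = 0x31 → acc = 0x79
Checksum = 0x79.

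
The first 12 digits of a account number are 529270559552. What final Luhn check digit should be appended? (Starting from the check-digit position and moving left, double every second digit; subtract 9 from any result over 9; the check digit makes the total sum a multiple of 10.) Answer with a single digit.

6

Partial digits right→left: 2 5 5 9 5 5 0 7 2 9 2 5
Double every second digit counting from the check-digit position (so the 1st, 3rd, 5th, ... of the partial from the right).
  doubled (with −9 where >9): 4 1 1 0 4 4 → sum 14
  kept as-is: 5 9 5 7 9 5 → sum 40
Total = 14 + 40 = 54.
Check digit = (10 − (54 mod 10)) mod 10 = 6.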